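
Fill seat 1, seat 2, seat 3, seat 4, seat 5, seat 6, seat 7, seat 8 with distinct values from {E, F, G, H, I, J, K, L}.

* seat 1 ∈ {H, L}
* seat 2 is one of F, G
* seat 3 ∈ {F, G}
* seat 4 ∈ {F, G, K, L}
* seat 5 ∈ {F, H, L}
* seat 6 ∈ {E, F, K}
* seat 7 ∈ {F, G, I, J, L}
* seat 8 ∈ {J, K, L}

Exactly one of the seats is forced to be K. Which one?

seat 4

The 8 variables draw from only 8 values {E, F, G, H, I, J, K, L}, so each is used; only seat 6 can be E, hence seat 6 = E.
The 7 still-open variables together cover exactly {F, G, H, I, J, K, L} — 7 values for 7 variables — and I appears only in seat 7's list, so seat 7 = I.
The 6 still-open variables together cover exactly {F, G, H, J, K, L} — 6 values for 6 variables — and J appears only in seat 8's list, so seat 8 = J.
Among the 5 still-open variables, K fits only seat 4 (and all 5 values in {F, G, H, K, L} must be used), so seat 4 = K.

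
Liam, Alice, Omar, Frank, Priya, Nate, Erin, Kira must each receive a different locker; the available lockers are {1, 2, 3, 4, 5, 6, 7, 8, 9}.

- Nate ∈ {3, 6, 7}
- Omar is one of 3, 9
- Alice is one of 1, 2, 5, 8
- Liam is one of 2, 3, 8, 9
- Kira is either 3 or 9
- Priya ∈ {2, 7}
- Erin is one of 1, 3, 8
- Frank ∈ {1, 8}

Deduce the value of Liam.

The 8 variables together cover exactly {1, 2, 3, 5, 6, 7, 8, 9} — 8 values for 8 variables — and 5 appears only in Alice's list, so Alice = 5.
The 7 still-open variables draw from only 7 values {1, 2, 3, 6, 7, 8, 9}, so each is used; only Nate can be 6, hence Nate = 6.
The 6 still-open variables draw from only 6 values {1, 2, 3, 7, 8, 9}, so each is used; only Priya can be 7, hence Priya = 7.
Among the 5 still-open variables, 2 fits only Liam (and all 5 values in {1, 2, 3, 8, 9} must be used), so Liam = 2.

2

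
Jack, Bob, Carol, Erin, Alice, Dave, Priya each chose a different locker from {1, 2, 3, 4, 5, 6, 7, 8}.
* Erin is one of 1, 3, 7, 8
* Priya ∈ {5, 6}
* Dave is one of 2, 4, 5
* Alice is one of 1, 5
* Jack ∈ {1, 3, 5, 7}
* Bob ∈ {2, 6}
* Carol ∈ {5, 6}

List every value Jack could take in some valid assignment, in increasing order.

3, 7

Carol and Priya share exactly the 2 values {5, 6}; by pigeonhole those values go to them, so strike 5, 6 from Jack, Bob, Alice, Dave.
Bob's domain is down to {2}, so Bob = 2. So Dave can't be 2.
Alice's domain is down to {1}, so Alice = 1. Remove 1 from Jack, Erin.
That leaves Dave = 4.
No further eliminations apply; Jack can still be any of 3, 7.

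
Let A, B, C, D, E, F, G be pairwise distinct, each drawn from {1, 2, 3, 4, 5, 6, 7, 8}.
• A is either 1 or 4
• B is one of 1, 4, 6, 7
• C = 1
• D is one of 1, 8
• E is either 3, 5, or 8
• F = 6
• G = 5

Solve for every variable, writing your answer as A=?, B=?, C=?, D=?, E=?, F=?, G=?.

C must be 1 (only option left). Strike 1 from A, B, D.
D's domain is down to {8}, so D = 8. So E can't be 8.
F has just one choice, so F = 6. Remove 6 from B.
G must be 5 (only option left). Eliminate 5 elsewhere: E.
A's domain is down to {4}, so A = 4. Strike 4 from B.
B must be 7 (only option left).
That leaves E = 3.

A=4, B=7, C=1, D=8, E=3, F=6, G=5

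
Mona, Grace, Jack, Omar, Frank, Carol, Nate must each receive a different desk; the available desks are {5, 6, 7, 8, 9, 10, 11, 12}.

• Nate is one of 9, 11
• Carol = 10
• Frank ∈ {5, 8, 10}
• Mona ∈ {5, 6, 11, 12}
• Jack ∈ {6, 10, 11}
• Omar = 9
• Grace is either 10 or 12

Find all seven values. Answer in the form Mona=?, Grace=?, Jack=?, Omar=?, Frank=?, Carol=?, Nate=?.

Omar must be 9 (only option left). Eliminate 9 elsewhere: Nate.
That leaves Carol = 10. So Grace, Jack, Frank can't be 10.
That leaves Nate = 11. So Mona, Jack can't be 11.
Grace has just one choice, so Grace = 12. Eliminate 12 elsewhere: Mona.
That leaves Jack = 6. So Mona can't be 6.
Mona has just one choice, so Mona = 5. Strike 5 from Frank.
Frank must be 8 (only option left).

Mona=5, Grace=12, Jack=6, Omar=9, Frank=8, Carol=10, Nate=11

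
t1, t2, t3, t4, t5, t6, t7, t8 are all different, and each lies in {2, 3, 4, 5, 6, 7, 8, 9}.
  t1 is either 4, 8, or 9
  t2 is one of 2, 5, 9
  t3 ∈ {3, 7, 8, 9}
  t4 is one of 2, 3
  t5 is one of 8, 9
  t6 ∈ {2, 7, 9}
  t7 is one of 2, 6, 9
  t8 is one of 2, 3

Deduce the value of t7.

6

The 8 variables draw from only 8 values {2, 3, 4, 5, 6, 7, 8, 9}, so each is used; only t1 can be 4, hence t1 = 4.
Among the 7 still-open variables, 5 fits only t2 (and all 7 values in {2, 3, 5, 6, 7, 8, 9} must be used), so t2 = 5.
The 6 still-open variables draw from only 6 values {2, 3, 6, 7, 8, 9}, so each is used; only t7 can be 6, hence t7 = 6.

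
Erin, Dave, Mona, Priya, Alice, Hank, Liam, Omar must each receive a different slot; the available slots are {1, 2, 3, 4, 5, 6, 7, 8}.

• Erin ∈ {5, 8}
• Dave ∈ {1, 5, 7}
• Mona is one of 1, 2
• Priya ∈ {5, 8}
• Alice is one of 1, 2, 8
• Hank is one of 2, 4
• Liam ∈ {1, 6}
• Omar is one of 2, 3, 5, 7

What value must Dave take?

7

Among the 8 variables, 3 fits only Omar (and all 8 values in {1, 2, 3, 4, 5, 6, 7, 8} must be used), so Omar = 3.
Among the 7 still-open variables, 4 fits only Hank (and all 7 values in {1, 2, 4, 5, 6, 7, 8} must be used), so Hank = 4.
The 6 still-open variables together cover exactly {1, 2, 5, 6, 7, 8} — 6 values for 6 variables — and 6 appears only in Liam's list, so Liam = 6.
The 5 still-open variables draw from only 5 values {1, 2, 5, 7, 8}, so each is used; only Dave can be 7, hence Dave = 7.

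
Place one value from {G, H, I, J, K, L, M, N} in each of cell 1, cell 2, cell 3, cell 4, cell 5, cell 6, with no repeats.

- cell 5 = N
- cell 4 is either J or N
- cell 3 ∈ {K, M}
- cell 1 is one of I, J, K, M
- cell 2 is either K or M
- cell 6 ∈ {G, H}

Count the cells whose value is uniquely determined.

3

cell 5 must be N (only option left). Strike N from cell 4.
cell 4 must be J (only option left). So cell 1 can't be J.
The 2 variables cell 2 and cell 3 are confined to {K, M}, which locks those values in; drop them from cell 1.
cell 1 must be I (only option left).
Determined: cell 1=I, cell 4=J, cell 5=N. The other cells each still have more than one consistent value. That makes 3.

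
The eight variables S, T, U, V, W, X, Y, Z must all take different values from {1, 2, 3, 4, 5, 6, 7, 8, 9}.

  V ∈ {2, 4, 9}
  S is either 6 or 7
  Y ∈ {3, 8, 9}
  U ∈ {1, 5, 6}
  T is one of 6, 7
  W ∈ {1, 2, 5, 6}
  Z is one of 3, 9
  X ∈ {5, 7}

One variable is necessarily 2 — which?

W

The 2 variables S and T are confined to {6, 7}, which locks those values in; drop them from U, W, X.
X has just one choice, so X = 5. So U, W can't be 5.
U has just one choice, so U = 1. Remove 1 from W.
So 2 goes to W.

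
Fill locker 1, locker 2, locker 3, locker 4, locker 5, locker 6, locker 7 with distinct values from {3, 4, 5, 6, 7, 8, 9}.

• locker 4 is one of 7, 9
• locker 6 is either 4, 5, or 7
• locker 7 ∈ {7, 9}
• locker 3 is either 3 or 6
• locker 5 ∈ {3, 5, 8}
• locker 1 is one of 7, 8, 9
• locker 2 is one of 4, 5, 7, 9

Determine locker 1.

8

The 7 variables together cover exactly {3, 4, 5, 6, 7, 8, 9} — 7 values for 7 variables — and 6 appears only in locker 3's list, so locker 3 = 6.
The 6 still-open variables draw from only 6 values {3, 4, 5, 7, 8, 9}, so each is used; only locker 5 can be 3, hence locker 5 = 3.
The 5 still-open variables draw from only 5 values {4, 5, 7, 8, 9}, so each is used; only locker 1 can be 8, hence locker 1 = 8.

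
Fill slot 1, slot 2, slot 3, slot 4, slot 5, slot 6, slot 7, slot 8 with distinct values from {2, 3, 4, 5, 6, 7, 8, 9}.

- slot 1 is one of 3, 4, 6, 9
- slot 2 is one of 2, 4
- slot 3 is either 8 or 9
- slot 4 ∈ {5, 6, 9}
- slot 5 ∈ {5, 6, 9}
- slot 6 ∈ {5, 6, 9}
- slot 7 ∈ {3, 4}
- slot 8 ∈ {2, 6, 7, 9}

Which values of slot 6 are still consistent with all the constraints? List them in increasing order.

5, 6, 9

The 8 variables draw from only 8 values {2, 3, 4, 5, 6, 7, 8, 9}, so each is used; only slot 8 can be 7, hence slot 8 = 7.
Among the 7 still-open variables, 2 fits only slot 2 (and all 7 values in {2, 3, 4, 5, 6, 8, 9} must be used), so slot 2 = 2.
Among the 6 still-open variables, 8 fits only slot 3 (and all 6 values in {3, 4, 5, 6, 8, 9} must be used), so slot 3 = 8.
slot 4, slot 5, slot 6 between them cover only {5, 6, 9} — a naked triple. Remove those values from slot 1.
No further eliminations apply; slot 6 can still be any of 5, 6, 9.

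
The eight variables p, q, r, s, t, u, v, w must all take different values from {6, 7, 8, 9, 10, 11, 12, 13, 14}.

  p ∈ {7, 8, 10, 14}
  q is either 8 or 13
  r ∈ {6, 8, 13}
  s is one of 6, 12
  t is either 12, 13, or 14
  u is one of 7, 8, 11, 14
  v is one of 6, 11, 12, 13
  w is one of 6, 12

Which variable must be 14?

t

Among the 8 variables, 10 fits only p (and all 8 values in {6, 7, 8, 10, 11, 12, 13, 14} must be used), so p = 10.
The 7 still-open variables draw from only 7 values {6, 7, 8, 11, 12, 13, 14}, so each is used; only u can be 7, hence u = 7.
The 6 still-open variables together cover exactly {6, 8, 11, 12, 13, 14} — 6 values for 6 variables — and 11 appears only in v's list, so v = 11.
The 5 still-open variables together cover exactly {6, 8, 12, 13, 14} — 5 values for 5 variables — and 14 appears only in t's list, so t = 14.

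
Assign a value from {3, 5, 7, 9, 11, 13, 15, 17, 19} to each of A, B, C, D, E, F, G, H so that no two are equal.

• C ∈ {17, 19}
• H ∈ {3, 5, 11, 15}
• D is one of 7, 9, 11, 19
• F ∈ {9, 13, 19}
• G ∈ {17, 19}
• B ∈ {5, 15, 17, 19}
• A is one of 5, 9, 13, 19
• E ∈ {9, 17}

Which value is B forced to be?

15

C and G between them cover only {17, 19} — a naked pair. Remove those values from A, B, D, E, F.
E has just one choice, so E = 9. Strike 9 from A, D, F.
F's domain is down to {13}, so F = 13. Strike 13 from A.
A must be 5 (only option left). Eliminate 5 elsewhere: B, H.
So B = 15.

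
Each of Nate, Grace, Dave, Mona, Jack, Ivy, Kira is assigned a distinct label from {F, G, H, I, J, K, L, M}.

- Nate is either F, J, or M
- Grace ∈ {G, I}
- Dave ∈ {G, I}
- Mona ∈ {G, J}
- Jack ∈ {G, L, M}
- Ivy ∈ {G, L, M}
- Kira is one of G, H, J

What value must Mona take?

Among the 7 variables, F fits only Nate (and all 7 values in {F, G, H, I, J, L, M} must be used), so Nate = F.
The 6 still-open variables draw from only 6 values {G, H, I, J, L, M}, so each is used; only Kira can be H, hence Kira = H.
The 5 still-open variables draw from only 5 values {G, I, J, L, M}, so each is used; only Mona can be J, hence Mona = J.

J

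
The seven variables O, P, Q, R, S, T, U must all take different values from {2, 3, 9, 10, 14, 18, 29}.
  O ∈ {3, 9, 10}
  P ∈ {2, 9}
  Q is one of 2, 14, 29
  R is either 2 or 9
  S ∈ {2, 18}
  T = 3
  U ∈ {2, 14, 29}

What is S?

T must be 3 (only option left). Strike 3 from O.
The 6 still-open variables draw from only 6 values {2, 9, 10, 14, 18, 29}, so each is used; only O can be 10, hence O = 10.
The 5 still-open variables together cover exactly {2, 9, 14, 18, 29} — 5 values for 5 variables — and 18 appears only in S's list, so S = 18.

18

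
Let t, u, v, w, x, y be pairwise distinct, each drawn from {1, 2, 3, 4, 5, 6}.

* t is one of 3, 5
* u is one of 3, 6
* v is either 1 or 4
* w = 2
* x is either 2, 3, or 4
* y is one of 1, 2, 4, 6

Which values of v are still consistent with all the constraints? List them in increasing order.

1, 4

w's domain is down to {2}, so w = 2. So x, y can't be 2.
Among the 5 still-open variables, 5 fits only t (and all 5 values in {1, 3, 4, 5, 6} must be used), so t = 5.
No further eliminations apply; v can still be any of 1, 4.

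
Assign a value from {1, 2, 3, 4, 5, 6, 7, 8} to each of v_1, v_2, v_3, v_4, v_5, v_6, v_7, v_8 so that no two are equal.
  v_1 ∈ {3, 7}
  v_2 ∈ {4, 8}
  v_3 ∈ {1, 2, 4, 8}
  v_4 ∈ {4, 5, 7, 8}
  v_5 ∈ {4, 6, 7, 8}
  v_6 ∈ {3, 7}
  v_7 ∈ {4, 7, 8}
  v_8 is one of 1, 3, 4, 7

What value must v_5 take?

The 8 variables together cover exactly {1, 2, 3, 4, 5, 6, 7, 8} — 8 values for 8 variables — and 2 appears only in v_3's list, so v_3 = 2.
The 7 still-open variables together cover exactly {1, 3, 4, 5, 6, 7, 8} — 7 values for 7 variables — and 1 appears only in v_8's list, so v_8 = 1.
The 6 still-open variables together cover exactly {3, 4, 5, 6, 7, 8} — 6 values for 6 variables — and 5 appears only in v_4's list, so v_4 = 5.
Among the 5 still-open variables, 6 fits only v_5 (and all 5 values in {3, 4, 6, 7, 8} must be used), so v_5 = 6.

6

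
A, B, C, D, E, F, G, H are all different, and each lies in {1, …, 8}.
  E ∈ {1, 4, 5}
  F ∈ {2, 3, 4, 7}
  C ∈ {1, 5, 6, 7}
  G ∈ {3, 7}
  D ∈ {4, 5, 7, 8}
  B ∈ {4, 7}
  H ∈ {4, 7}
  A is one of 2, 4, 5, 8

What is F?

2

The 8 variables together cover exactly {1, 2, 3, 4, 5, 6, 7, 8} — 8 values for 8 variables — and 6 appears only in C's list, so C = 6.
The 7 still-open variables together cover exactly {1, 2, 3, 4, 5, 7, 8} — 7 values for 7 variables — and 1 appears only in E's list, so E = 1.
B and H between them cover only {4, 7} — a naked pair. Remove those values from A, D, F, G.
G must be 3 (only option left). Strike 3 from F.
So F = 2.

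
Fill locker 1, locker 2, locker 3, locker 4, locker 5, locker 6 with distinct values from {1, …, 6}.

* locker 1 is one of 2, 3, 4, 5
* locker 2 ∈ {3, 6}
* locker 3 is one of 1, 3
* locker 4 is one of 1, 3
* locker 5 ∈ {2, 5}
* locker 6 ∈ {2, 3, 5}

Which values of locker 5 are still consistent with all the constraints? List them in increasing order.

2, 5

The 6 variables together cover exactly {1, 2, 3, 4, 5, 6} — 6 values for 6 variables — and 4 appears only in locker 1's list, so locker 1 = 4.
The 5 still-open variables together cover exactly {1, 2, 3, 5, 6} — 5 values for 5 variables — and 6 appears only in locker 2's list, so locker 2 = 6.
locker 3 and locker 4 share exactly the 2 values {1, 3}; by pigeonhole those values go to them, so strike 1, 3 from locker 6.
No further eliminations apply; locker 5 can still be any of 2, 5.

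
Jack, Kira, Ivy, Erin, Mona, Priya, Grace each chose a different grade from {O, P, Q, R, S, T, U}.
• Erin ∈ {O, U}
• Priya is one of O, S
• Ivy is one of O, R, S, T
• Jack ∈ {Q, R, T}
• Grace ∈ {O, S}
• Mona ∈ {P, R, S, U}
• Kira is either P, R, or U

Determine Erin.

The 7 variables draw from only 7 values {O, P, Q, R, S, T, U}, so each is used; only Jack can be Q, hence Jack = Q.
Among the 6 still-open variables, T fits only Ivy (and all 6 values in {O, P, R, S, T, U} must be used), so Ivy = T.
The 2 variables Priya and Grace are confined to {O, S}, which locks those values in; drop them from Erin, Mona.
So Erin = U.

U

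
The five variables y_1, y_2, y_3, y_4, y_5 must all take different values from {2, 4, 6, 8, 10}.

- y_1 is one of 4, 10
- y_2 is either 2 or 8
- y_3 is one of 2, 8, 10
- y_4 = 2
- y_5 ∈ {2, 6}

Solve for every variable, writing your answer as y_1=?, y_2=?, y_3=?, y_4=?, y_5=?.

y_4 has just one choice, so y_4 = 2. So y_2, y_3, y_5 can't be 2.
y_5 has just one choice, so y_5 = 6.
y_2's domain is down to {8}, so y_2 = 8. Eliminate 8 elsewhere: y_3.
y_3's domain is down to {10}, so y_3 = 10. Remove 10 from y_1.
y_1's domain is down to {4}, so y_1 = 4.

y_1=4, y_2=8, y_3=10, y_4=2, y_5=6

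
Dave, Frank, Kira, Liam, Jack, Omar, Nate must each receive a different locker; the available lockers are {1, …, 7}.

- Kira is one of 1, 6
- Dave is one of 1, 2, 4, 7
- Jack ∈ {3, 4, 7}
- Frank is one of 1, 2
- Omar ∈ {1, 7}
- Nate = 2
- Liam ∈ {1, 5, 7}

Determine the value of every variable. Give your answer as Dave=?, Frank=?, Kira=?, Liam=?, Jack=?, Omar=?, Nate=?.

Nate has just one choice, so Nate = 2. Remove 2 from Dave, Frank.
Frank must be 1 (only option left). Eliminate 1 elsewhere: Dave, Kira, Liam, Omar.
Kira's domain is down to {6}, so Kira = 6.
Omar has just one choice, so Omar = 7. Strike 7 from Dave, Liam, Jack.
That leaves Dave = 4. Strike 4 from Jack.
Liam must be 5 (only option left).
Jack has just one choice, so Jack = 3.

Dave=4, Frank=1, Kira=6, Liam=5, Jack=3, Omar=7, Nate=2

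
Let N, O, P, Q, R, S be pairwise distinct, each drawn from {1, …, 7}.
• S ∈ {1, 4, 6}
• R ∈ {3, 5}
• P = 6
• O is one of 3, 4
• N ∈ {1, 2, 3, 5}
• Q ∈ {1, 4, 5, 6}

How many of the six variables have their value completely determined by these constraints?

P must be 6 (only option left). Strike 6 from Q, S.
The 5 still-open variables together cover exactly {1, 2, 3, 4, 5} — 5 values for 5 variables — and 2 appears only in N's list, so N = 2.
Determined: N=2, P=6. The other variables each still have more than one consistent value. That makes 2.

2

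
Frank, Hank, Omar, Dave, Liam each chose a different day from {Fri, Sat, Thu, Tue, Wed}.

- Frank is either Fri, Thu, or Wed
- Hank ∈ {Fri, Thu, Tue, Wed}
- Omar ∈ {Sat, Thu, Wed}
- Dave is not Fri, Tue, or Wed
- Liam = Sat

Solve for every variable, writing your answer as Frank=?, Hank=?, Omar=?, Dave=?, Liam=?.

Liam has just one choice, so Liam = Sat. Remove Sat from Omar, Dave.
That leaves Dave = Thu. So Frank, Hank, Omar can't be Thu.
Omar has just one choice, so Omar = Wed. Remove Wed from Frank, Hank.
Frank's domain is down to {Fri}, so Frank = Fri. Eliminate Fri elsewhere: Hank.
Hank's domain is down to {Tue}, so Hank = Tue.

Frank=Fri, Hank=Tue, Omar=Wed, Dave=Thu, Liam=Sat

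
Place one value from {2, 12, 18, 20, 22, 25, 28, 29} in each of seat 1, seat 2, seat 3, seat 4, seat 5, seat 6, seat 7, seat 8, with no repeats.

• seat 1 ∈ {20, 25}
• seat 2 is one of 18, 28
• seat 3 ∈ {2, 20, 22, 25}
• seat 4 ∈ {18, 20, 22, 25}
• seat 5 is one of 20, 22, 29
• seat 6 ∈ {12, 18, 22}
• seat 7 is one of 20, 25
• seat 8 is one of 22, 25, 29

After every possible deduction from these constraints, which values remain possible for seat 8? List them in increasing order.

The 8 variables draw from only 8 values {2, 12, 18, 20, 22, 25, 28, 29}, so each is used; only seat 3 can be 2, hence seat 3 = 2.
The 7 still-open variables together cover exactly {12, 18, 20, 22, 25, 28, 29} — 7 values for 7 variables — and 12 appears only in seat 6's list, so seat 6 = 12.
The 6 still-open variables together cover exactly {18, 20, 22, 25, 28, 29} — 6 values for 6 variables — and 28 appears only in seat 2's list, so seat 2 = 28.
The 5 still-open variables draw from only 5 values {18, 20, 22, 25, 29}, so each is used; only seat 4 can be 18, hence seat 4 = 18.
seat 1 and seat 7 share exactly the 2 values {20, 25}; by pigeonhole those values go to them, so strike 20, 25 from seat 5, seat 8.
No further eliminations apply; seat 8 can still be any of 22, 29.

22, 29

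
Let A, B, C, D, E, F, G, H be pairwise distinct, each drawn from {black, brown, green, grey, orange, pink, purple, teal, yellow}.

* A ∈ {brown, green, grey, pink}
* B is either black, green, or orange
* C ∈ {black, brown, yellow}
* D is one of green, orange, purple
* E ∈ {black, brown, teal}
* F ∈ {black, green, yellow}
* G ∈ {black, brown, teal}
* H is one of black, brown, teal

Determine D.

E, G, H between them cover only {black, brown, teal} — a naked triple. Remove those values from A, B, C, F.
C must be yellow (only option left). Remove yellow from F.
F must be green (only option left). Remove green from A, B, D.
That leaves B = orange. Eliminate orange elsewhere: D.
So D = purple.

purple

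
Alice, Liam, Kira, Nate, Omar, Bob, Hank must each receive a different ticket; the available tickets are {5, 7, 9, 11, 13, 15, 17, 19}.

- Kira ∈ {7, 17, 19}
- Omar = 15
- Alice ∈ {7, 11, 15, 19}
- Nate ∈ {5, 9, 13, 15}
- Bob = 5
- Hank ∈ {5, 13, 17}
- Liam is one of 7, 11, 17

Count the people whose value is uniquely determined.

Omar's domain is down to {15}, so Omar = 15. Eliminate 15 elsewhere: Alice, Nate.
That leaves Bob = 5. Strike 5 from Nate, Hank.
Determined: Omar=15, Bob=5. The other people each still have more than one consistent value. That makes 2.

2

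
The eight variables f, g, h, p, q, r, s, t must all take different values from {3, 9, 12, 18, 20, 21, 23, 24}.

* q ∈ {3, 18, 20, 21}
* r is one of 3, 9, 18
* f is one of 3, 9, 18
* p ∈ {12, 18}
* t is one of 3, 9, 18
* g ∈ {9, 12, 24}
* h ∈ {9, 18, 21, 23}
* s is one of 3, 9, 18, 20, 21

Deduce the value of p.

12

Among the 8 variables, 23 fits only h (and all 8 values in {3, 9, 12, 18, 20, 21, 23, 24} must be used), so h = 23.
The 7 still-open variables draw from only 7 values {3, 9, 12, 18, 20, 21, 24}, so each is used; only g can be 24, hence g = 24.
Among the 6 still-open variables, 12 fits only p (and all 6 values in {3, 9, 12, 18, 20, 21} must be used), so p = 12.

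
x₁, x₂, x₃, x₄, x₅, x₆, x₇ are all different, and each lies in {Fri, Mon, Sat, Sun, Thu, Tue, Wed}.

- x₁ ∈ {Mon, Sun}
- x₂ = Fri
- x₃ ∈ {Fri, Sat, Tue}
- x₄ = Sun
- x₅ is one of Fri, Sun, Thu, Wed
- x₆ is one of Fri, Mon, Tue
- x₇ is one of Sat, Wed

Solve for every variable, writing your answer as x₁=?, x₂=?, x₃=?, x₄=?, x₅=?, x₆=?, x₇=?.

x₁=Mon, x₂=Fri, x₃=Sat, x₄=Sun, x₅=Thu, x₆=Tue, x₇=Wed

x₂'s domain is down to {Fri}, so x₂ = Fri. Strike Fri from x₃, x₅, x₆.
That leaves x₄ = Sun. Remove Sun from x₁, x₅.
x₁ must be Mon (only option left). So x₆ can't be Mon.
x₆'s domain is down to {Tue}, so x₆ = Tue. Strike Tue from x₃.
That leaves x₃ = Sat. Strike Sat from x₇.
That leaves x₇ = Wed. Remove Wed from x₅.
That leaves x₅ = Thu.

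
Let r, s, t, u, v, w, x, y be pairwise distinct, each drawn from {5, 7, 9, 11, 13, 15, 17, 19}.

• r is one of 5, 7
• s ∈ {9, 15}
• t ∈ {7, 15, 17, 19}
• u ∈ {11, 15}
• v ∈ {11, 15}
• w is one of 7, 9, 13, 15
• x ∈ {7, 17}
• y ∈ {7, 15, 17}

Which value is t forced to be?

The 8 variables together cover exactly {5, 7, 9, 11, 13, 15, 17, 19} — 8 values for 8 variables — and 5 appears only in r's list, so r = 5.
Among the 7 still-open variables, 13 fits only w (and all 7 values in {7, 9, 11, 13, 15, 17, 19} must be used), so w = 13.
The 6 still-open variables draw from only 6 values {7, 9, 11, 15, 17, 19}, so each is used; only s can be 9, hence s = 9.
The 5 still-open variables together cover exactly {7, 11, 15, 17, 19} — 5 values for 5 variables — and 19 appears only in t's list, so t = 19.

19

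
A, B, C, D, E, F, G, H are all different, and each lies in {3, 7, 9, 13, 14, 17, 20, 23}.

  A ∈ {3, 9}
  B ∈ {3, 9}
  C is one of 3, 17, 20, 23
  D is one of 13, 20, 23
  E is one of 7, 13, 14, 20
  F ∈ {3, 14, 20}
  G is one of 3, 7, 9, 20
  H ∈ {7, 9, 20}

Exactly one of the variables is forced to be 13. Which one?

The 8 variables draw from only 8 values {3, 7, 9, 13, 14, 17, 20, 23}, so each is used; only C can be 17, hence C = 17.
Among the 7 still-open variables, 23 fits only D (and all 7 values in {3, 7, 9, 13, 14, 20, 23} must be used), so D = 23.
The 6 still-open variables draw from only 6 values {3, 7, 9, 13, 14, 20}, so each is used; only E can be 13, hence E = 13.

E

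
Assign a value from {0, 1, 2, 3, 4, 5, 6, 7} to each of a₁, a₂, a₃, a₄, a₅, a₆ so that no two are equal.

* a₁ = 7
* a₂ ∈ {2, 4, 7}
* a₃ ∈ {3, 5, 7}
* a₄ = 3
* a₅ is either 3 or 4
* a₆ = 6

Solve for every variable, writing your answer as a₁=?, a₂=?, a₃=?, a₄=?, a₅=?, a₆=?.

a₁ has just one choice, so a₁ = 7. Remove 7 from a₂, a₃.
a₄ has just one choice, so a₄ = 3. Strike 3 from a₃, a₅.
a₅'s domain is down to {4}, so a₅ = 4. Eliminate 4 elsewhere: a₂.
a₆ must be 6 (only option left).
That leaves a₂ = 2.
That leaves a₃ = 5.

a₁=7, a₂=2, a₃=5, a₄=3, a₅=4, a₆=6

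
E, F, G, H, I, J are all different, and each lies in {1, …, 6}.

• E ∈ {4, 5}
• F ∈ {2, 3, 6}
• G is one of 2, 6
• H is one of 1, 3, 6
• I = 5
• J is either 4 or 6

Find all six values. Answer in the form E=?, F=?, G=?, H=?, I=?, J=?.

I's domain is down to {5}, so I = 5. So E can't be 5.
That leaves E = 4. Remove 4 from J.
J has just one choice, so J = 6. Strike 6 from F, G, H.
That leaves G = 2. Strike 2 from F.
That leaves F = 3. Remove 3 from H.
H must be 1 (only option left).

E=4, F=3, G=2, H=1, I=5, J=6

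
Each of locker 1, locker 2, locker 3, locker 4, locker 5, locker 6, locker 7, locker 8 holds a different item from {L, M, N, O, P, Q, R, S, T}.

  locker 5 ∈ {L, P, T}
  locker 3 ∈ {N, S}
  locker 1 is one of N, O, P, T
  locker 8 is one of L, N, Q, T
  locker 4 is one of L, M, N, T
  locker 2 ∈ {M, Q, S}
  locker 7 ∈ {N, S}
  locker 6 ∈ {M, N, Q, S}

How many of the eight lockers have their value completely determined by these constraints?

2

The 8 variables draw from only 8 values {L, M, N, O, P, Q, S, T}, so each is used; only locker 1 can be O, hence locker 1 = O.
The 7 still-open variables together cover exactly {L, M, N, P, Q, S, T} — 7 values for 7 variables — and P appears only in locker 5's list, so locker 5 = P.
locker 3 and locker 7 between them cover only {N, S} — a naked pair. Remove those values from locker 2, locker 4, locker 6, locker 8.
locker 2 and locker 6 between them cover only {M, Q} — a naked pair. Remove those values from locker 4, locker 8.
Determined: locker 1=O, locker 5=P. The other lockers each still have more than one consistent value. That makes 2.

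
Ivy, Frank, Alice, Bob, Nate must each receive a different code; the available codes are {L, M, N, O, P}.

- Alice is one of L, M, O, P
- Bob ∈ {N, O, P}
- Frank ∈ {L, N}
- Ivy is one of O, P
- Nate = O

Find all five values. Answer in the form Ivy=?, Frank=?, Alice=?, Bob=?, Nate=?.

Nate has just one choice, so Nate = O. Eliminate O elsewhere: Ivy, Alice, Bob.
Ivy's domain is down to {P}, so Ivy = P. Remove P from Alice, Bob.
Bob has just one choice, so Bob = N. So Frank can't be N.
Frank must be L (only option left). Strike L from Alice.
Alice must be M (only option left).

Ivy=P, Frank=L, Alice=M, Bob=N, Nate=O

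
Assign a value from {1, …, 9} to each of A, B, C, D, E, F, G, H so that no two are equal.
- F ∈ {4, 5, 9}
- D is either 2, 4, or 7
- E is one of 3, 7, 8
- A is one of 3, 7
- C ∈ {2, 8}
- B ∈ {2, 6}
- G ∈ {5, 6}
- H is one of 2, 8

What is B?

The 8 variables draw from only 8 values {2, 3, 4, 5, 6, 7, 8, 9}, so each is used; only F can be 9, hence F = 9.
The 7 still-open variables together cover exactly {2, 3, 4, 5, 6, 7, 8} — 7 values for 7 variables — and 4 appears only in D's list, so D = 4.
The 6 still-open variables together cover exactly {2, 3, 5, 6, 7, 8} — 6 values for 6 variables — and 5 appears only in G's list, so G = 5.
The 5 still-open variables together cover exactly {2, 3, 6, 7, 8} — 5 values for 5 variables — and 6 appears only in B's list, so B = 6.

6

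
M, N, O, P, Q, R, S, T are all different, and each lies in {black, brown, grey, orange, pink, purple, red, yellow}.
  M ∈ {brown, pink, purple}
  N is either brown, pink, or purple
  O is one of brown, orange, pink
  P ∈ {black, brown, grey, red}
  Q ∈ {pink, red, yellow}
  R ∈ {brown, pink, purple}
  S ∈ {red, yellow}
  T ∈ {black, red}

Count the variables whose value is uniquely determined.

The 8 variables together cover exactly {black, brown, grey, orange, pink, purple, red, yellow} — 8 values for 8 variables — and grey appears only in P's list, so P = grey.
The 7 still-open variables draw from only 7 values {black, brown, orange, pink, purple, red, yellow}, so each is used; only T can be black, hence T = black.
The 6 still-open variables together cover exactly {brown, orange, pink, purple, red, yellow} — 6 values for 6 variables — and orange appears only in O's list, so O = orange.
M, N, R share exactly the 3 values {brown, pink, purple}; by pigeonhole those values go to them, so strike brown, pink, purple from Q.
Determined: O=orange, P=grey, T=black. The other variables each still have more than one consistent value. That makes 3.

3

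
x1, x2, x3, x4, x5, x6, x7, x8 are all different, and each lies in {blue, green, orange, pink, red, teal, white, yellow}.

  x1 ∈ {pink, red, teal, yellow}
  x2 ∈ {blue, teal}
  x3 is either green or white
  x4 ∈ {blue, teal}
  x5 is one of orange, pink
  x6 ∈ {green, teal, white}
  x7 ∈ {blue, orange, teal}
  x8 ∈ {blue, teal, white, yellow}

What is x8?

The 8 variables together cover exactly {blue, green, orange, pink, red, teal, white, yellow} — 8 values for 8 variables — and red appears only in x1's list, so x1 = red.
The 7 still-open variables together cover exactly {blue, green, orange, pink, teal, white, yellow} — 7 values for 7 variables — and pink appears only in x5's list, so x5 = pink.
The 6 still-open variables together cover exactly {blue, green, orange, teal, white, yellow} — 6 values for 6 variables — and orange appears only in x7's list, so x7 = orange.
The 5 still-open variables together cover exactly {blue, green, teal, white, yellow} — 5 values for 5 variables — and yellow appears only in x8's list, so x8 = yellow.

yellow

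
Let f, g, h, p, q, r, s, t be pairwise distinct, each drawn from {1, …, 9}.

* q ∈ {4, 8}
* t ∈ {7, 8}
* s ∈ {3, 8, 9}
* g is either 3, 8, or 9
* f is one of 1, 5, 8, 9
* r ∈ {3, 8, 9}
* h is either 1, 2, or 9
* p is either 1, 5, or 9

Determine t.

The 8 variables together cover exactly {1, 2, 3, 4, 5, 7, 8, 9} — 8 values for 8 variables — and 2 appears only in h's list, so h = 2.
Among the 7 still-open variables, 4 fits only q (and all 7 values in {1, 3, 4, 5, 7, 8, 9} must be used), so q = 4.
The 6 still-open variables draw from only 6 values {1, 3, 5, 7, 8, 9}, so each is used; only t can be 7, hence t = 7.

7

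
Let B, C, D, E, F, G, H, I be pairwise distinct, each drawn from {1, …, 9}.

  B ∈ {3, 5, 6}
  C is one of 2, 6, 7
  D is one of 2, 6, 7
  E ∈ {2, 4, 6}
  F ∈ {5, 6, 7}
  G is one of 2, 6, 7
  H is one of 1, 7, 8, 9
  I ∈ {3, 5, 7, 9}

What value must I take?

C, D, G between them cover only {2, 6, 7} — a naked triple. Remove those values from B, E, F, H, I.
E's domain is down to {4}, so E = 4.
F must be 5 (only option left). Remove 5 from B, I.
B's domain is down to {3}, so B = 3. Eliminate 3 elsewhere: I.
So I = 9.

9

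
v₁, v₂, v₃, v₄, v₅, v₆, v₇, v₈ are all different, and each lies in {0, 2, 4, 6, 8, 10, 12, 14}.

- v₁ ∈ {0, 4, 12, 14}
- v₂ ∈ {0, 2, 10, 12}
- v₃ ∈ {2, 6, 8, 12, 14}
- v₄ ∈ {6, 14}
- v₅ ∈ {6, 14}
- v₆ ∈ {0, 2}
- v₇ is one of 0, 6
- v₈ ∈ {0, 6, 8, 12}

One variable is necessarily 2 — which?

v₆

Among the 8 variables, 4 fits only v₁ (and all 8 values in {0, 2, 4, 6, 8, 10, 12, 14} must be used), so v₁ = 4.
Among the 7 still-open variables, 10 fits only v₂ (and all 7 values in {0, 2, 6, 8, 10, 12, 14} must be used), so v₂ = 10.
v₄ and v₅ share exactly the 2 values {6, 14}; by pigeonhole those values go to them, so strike 6, 14 from v₃, v₇, v₈.
That leaves v₇ = 0. Remove 0 from v₆, v₈.
So 2 goes to v₆.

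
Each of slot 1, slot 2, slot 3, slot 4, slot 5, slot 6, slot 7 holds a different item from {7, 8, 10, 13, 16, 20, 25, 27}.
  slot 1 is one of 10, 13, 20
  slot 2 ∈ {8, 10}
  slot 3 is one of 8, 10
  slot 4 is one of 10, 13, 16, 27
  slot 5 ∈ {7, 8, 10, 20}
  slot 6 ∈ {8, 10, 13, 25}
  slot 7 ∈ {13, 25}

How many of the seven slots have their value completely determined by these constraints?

slot 2 and slot 3 between them cover only {8, 10} — a naked pair. Remove those values from slot 1, slot 4, slot 5, slot 6.
The 2 variables slot 6 and slot 7 are confined to {13, 25}, which locks those values in; drop them from slot 1, slot 4.
That leaves slot 1 = 20. Strike 20 from slot 5.
slot 5 must be 7 (only option left).
Determined: slot 1=20, slot 5=7. The other slots each still have more than one consistent value. That makes 2.

2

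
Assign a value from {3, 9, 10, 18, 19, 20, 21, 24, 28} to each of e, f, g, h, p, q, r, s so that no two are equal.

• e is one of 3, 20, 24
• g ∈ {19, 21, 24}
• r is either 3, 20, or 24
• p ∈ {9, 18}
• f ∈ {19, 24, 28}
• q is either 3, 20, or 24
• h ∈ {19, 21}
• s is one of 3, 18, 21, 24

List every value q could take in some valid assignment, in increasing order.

3, 20, 24

Among the 8 variables, 9 fits only p (and all 8 values in {3, 9, 18, 19, 20, 21, 24, 28} must be used), so p = 9.
Among the 7 still-open variables, 18 fits only s (and all 7 values in {3, 18, 19, 20, 21, 24, 28} must be used), so s = 18.
The 6 still-open variables together cover exactly {3, 19, 20, 21, 24, 28} — 6 values for 6 variables — and 28 appears only in f's list, so f = 28.
The 3 variables e, q, r are confined to {3, 20, 24}, which locks those values in; drop them from g.
No further eliminations apply; q can still be any of 3, 20, 24.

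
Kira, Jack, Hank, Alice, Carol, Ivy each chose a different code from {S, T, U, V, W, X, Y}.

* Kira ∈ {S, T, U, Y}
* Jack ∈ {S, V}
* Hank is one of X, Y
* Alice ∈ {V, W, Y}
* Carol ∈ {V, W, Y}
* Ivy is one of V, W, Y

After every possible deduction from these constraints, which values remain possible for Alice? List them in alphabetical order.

Alice, Carol, Ivy share exactly the 3 values {V, W, Y}; by pigeonhole those values go to them, so strike V, W, Y from Kira, Jack, Hank.
That leaves Jack = S. Strike S from Kira.
That leaves Hank = X.
No further eliminations apply; Alice can still be any of V, W, Y.

V, W, Y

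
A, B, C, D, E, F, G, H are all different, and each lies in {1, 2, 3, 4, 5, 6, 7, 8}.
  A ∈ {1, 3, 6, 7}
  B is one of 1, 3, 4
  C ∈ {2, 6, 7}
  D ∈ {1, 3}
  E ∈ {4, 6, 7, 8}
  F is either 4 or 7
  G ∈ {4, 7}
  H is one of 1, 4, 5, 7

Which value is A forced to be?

The 8 variables together cover exactly {1, 2, 3, 4, 5, 6, 7, 8} — 8 values for 8 variables — and 2 appears only in C's list, so C = 2.
The 7 still-open variables draw from only 7 values {1, 3, 4, 5, 6, 7, 8}, so each is used; only H can be 5, hence H = 5.
The 6 still-open variables draw from only 6 values {1, 3, 4, 6, 7, 8}, so each is used; only E can be 8, hence E = 8.
Among the 5 still-open variables, 6 fits only A (and all 5 values in {1, 3, 4, 6, 7} must be used), so A = 6.

6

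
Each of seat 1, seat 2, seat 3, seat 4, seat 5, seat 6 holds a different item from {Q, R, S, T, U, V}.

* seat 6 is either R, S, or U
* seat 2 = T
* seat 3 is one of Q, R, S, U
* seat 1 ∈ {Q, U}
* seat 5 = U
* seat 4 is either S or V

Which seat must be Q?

seat 1

seat 2 has just one choice, so seat 2 = T.
seat 5's domain is down to {U}, so seat 5 = U. So seat 1, seat 3, seat 6 can't be U.
So Q goes to seat 1.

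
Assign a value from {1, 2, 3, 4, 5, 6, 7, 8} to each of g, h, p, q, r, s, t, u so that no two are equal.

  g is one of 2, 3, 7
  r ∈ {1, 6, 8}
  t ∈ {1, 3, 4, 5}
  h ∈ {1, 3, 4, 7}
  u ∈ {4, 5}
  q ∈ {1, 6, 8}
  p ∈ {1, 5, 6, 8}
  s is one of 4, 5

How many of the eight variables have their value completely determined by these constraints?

Among the 8 variables, 2 fits only g (and all 8 values in {1, 2, 3, 4, 5, 6, 7, 8} must be used), so g = 2.
The 7 still-open variables draw from only 7 values {1, 3, 4, 5, 6, 7, 8}, so each is used; only h can be 7, hence h = 7.
The 6 still-open variables together cover exactly {1, 3, 4, 5, 6, 8} — 6 values for 6 variables — and 3 appears only in t's list, so t = 3.
s and u share exactly the 2 values {4, 5}; by pigeonhole those values go to them, so strike 4, 5 from p.
Determined: g=2, h=7, t=3. The other variables each still have more than one consistent value. That makes 3.

3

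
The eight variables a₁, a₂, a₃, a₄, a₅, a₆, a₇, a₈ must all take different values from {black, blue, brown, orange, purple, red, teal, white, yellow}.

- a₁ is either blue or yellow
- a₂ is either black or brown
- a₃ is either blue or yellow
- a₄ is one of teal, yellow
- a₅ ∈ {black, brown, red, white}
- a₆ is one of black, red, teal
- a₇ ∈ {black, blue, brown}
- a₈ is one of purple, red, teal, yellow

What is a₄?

teal

Among the 8 variables, purple fits only a₈ (and all 8 values in {black, blue, brown, purple, red, teal, white, yellow} must be used), so a₈ = purple.
The 7 still-open variables draw from only 7 values {black, blue, brown, red, teal, white, yellow}, so each is used; only a₅ can be white, hence a₅ = white.
Among the 6 still-open variables, red fits only a₆ (and all 6 values in {black, blue, brown, red, teal, yellow} must be used), so a₆ = red.
The 5 still-open variables together cover exactly {black, blue, brown, teal, yellow} — 5 values for 5 variables — and teal appears only in a₄'s list, so a₄ = teal.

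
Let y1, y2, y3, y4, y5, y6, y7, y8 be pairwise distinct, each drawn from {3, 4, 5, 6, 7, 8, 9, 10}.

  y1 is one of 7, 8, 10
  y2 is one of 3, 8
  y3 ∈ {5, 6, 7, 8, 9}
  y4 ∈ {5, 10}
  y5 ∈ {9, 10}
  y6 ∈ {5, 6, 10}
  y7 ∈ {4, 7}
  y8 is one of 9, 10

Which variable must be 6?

The 8 variables draw from only 8 values {3, 4, 5, 6, 7, 8, 9, 10}, so each is used; only y2 can be 3, hence y2 = 3.
Among the 7 still-open variables, 4 fits only y7 (and all 7 values in {4, 5, 6, 7, 8, 9, 10} must be used), so y7 = 4.
y5 and y8 between them cover only {9, 10} — a naked pair. Remove those values from y1, y3, y4, y6.
That leaves y4 = 5. Remove 5 from y3, y6.
So 6 goes to y6.

y6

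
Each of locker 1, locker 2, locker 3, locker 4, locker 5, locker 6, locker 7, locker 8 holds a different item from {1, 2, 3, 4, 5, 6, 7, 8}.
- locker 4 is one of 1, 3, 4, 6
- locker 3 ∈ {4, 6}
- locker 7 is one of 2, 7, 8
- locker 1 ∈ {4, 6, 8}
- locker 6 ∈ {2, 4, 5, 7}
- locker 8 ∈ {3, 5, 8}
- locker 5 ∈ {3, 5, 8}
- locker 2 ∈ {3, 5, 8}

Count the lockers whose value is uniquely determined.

1

The 8 variables draw from only 8 values {1, 2, 3, 4, 5, 6, 7, 8}, so each is used; only locker 4 can be 1, hence locker 4 = 1.
locker 2, locker 5, locker 8 share exactly the 3 values {3, 5, 8}; by pigeonhole those values go to them, so strike 3, 5, 8 from locker 1, locker 6, locker 7.
The 2 variables locker 1 and locker 3 are confined to {4, 6}, which locks those values in; drop them from locker 6.
Determined: locker 4=1. The other lockers each still have more than one consistent value. That makes 1.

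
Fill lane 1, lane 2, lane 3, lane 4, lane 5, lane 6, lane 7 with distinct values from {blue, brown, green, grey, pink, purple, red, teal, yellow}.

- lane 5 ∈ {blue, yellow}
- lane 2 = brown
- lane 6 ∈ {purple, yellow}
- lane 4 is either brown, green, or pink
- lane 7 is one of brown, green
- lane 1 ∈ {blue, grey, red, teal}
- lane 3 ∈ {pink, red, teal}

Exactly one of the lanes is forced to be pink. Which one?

lane 2's domain is down to {brown}, so lane 2 = brown. So lane 4, lane 7 can't be brown.
That leaves lane 7 = green. Remove green from lane 4.
So pink goes to lane 4.

lane 4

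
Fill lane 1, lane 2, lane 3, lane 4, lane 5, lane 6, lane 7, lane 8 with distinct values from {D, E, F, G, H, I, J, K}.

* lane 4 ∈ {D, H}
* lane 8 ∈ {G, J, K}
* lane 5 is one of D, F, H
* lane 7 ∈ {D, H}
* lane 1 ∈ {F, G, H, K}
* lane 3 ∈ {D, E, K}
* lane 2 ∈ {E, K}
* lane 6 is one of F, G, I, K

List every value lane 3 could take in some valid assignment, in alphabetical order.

Among the 8 variables, I fits only lane 6 (and all 8 values in {D, E, F, G, H, I, J, K} must be used), so lane 6 = I.
The 7 still-open variables draw from only 7 values {D, E, F, G, H, J, K}, so each is used; only lane 8 can be J, hence lane 8 = J.
Among the 6 still-open variables, G fits only lane 1 (and all 6 values in {D, E, F, G, H, K} must be used), so lane 1 = G.
The 5 still-open variables together cover exactly {D, E, F, H, K} — 5 values for 5 variables — and F appears only in lane 5's list, so lane 5 = F.
lane 4 and lane 7 share exactly the 2 values {D, H}; by pigeonhole those values go to them, so strike D, H from lane 3.
No further eliminations apply; lane 3 can still be any of E, K.

E, K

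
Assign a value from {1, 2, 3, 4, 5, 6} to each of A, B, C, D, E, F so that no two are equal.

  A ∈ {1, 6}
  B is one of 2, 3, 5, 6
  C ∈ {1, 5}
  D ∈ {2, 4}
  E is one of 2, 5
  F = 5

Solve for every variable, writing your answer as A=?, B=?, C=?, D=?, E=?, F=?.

A=6, B=3, C=1, D=4, E=2, F=5

F's domain is down to {5}, so F = 5. Eliminate 5 elsewhere: B, C, E.
C has just one choice, so C = 1. Strike 1 from A.
E has just one choice, so E = 2. So B, D can't be 2.
A's domain is down to {6}, so A = 6. Eliminate 6 elsewhere: B.
B's domain is down to {3}, so B = 3.
D must be 4 (only option left).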